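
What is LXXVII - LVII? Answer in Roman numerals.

LXXVII = 77
LVII = 57
77 - 57 = 20

XX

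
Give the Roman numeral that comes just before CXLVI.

CXLVI = 146; previous is 145

CXLV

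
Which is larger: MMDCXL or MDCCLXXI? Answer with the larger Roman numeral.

MMDCXL = 2640
MDCCLXXI = 1771
2640 is larger

MMDCXL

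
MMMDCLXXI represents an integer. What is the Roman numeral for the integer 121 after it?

MMMDCLXXI = 3671
3671 + 121 = 3792

MMMDCCXCII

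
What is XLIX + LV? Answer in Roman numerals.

XLIX = 49
LV = 55
49 + 55 = 104

CIV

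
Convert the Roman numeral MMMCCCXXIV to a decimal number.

MMMCCCXXIV: M=1000, M=1000, M=1000, C=100, C=100, C=100, X=10, X=10, IV=4
1000 + 1000 + 1000 + 100 + 100 + 100 + 10 + 10 + 4 = 3324

3324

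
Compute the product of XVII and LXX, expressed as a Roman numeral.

XVII = 17
LXX = 70
17 × 70 = 1190

MCXC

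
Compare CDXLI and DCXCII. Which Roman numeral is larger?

CDXLI = 441
DCXCII = 692
692 is larger

DCXCII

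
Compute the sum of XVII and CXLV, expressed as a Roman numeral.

XVII = 17
CXLV = 145
17 + 145 = 162

CLXII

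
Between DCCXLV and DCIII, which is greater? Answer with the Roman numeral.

DCCXLV = 745
DCIII = 603
745 is larger

DCCXLV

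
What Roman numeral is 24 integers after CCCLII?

CCCLII = 352
352 + 24 = 376

CCCLXXVI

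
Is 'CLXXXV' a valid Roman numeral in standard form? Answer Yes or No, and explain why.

'CLXXXV': Check the rules: uses only the symbols I, V, X, L, C, D, M; no symbol is repeated more than three times in a row; V, L and D each appear at most once; no smaller symbol precedes a larger one (values never increase from left to right). Value: C (100) + L (50) + X (10) + X (10) + X (10) + V (5) = 185. So it is a valid standard Roman numeral.

Yes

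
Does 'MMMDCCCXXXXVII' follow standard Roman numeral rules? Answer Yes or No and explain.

'MMMDCCCXXXXVII': More than 3 consecutive X's

No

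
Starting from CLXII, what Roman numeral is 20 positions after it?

CLXII = 162
162 + 20 = 182

CLXXXII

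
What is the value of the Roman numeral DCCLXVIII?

DCCLXVIII: D=500, C=100, C=100, L=50, X=10, V=5, I=1, I=1, I=1
500 + 100 + 100 + 50 + 10 + 5 + 1 + 1 + 1 = 768

768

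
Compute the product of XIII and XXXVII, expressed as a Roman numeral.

XIII = 13
XXXVII = 37
13 × 37 = 481

CDLXXXI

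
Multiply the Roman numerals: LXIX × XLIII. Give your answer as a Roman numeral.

LXIX = 69
XLIII = 43
69 × 43 = 2967

MMCMLXVII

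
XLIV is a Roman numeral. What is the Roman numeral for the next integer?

XLIV = 44, so the next integer is 44 + 1 = 45

XLV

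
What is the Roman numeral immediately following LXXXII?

LXXXII = 82, so the next integer is 82 + 1 = 83

LXXXIII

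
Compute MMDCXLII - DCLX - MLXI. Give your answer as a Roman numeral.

MMDCXLII = 2642, DCLX = 660, MLXI = 1061
2642 - 660 = 1982
1982 - 1061 = 921

CMXXI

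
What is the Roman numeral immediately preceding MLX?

MLX = 1060; previous is 1059

MLIX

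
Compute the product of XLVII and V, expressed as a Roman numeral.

XLVII = 47
V = 5
47 × 5 = 235

CCXXXV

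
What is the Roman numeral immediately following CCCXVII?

CCCXVII = 317; next is 318

CCCXVIII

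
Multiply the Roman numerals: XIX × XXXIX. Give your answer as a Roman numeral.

XIX = 19
XXXIX = 39
19 × 39 = 741

DCCXLI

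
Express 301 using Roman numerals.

Convert 301 to Roman numerals:
  301 contains 3×100 (CCC)
  1 contains 1×1 (I)

CCCI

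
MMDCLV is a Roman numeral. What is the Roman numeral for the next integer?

MMDCLV = 2655, so the next integer is 2655 + 1 = 2656

MMDCLVI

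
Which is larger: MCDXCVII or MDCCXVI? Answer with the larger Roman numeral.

MCDXCVII = 1497
MDCCXVI = 1716
1716 is larger

MDCCXVI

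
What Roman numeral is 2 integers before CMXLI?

CMXLI = 941
941 - 2 = 939

CMXXXIX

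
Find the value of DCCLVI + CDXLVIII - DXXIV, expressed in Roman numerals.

DCCLVI = 756, CDXLVIII = 448, DXXIV = 524
756 + 448 = 1204
1204 - 524 = 680

DCLXXX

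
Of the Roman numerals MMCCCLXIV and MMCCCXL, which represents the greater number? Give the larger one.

MMCCCLXIV = 2364
MMCCCXL = 2340
2364 is larger

MMCCCLXIV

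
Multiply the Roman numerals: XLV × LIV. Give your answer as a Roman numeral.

XLV = 45
LIV = 54
45 × 54 = 2430

MMCDXXX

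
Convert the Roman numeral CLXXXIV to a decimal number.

CLXXXIV: C=100, L=50, X=10, X=10, X=10, IV=4
100 + 50 + 10 + 10 + 10 + 4 = 184

184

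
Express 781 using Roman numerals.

Convert 781 to Roman numerals:
  781 contains 1×500 (D)
  281 contains 2×100 (CC)
  81 contains 1×50 (L)
  31 contains 3×10 (XXX)
  1 contains 1×1 (I)

DCCLXXXI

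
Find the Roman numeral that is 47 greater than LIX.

LIX = 59
59 + 47 = 106

CVI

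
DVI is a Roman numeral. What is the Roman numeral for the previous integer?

DVI = 506, so the previous integer is 506 - 1 = 505

DV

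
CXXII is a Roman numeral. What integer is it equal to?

CXXII: C=100, X=10, X=10, I=1, I=1
100 + 10 + 10 + 1 + 1 = 122

122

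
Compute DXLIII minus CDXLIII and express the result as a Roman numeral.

DXLIII = 543
CDXLIII = 443
543 - 443 = 100

C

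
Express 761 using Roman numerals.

Convert 761 to Roman numerals:
  761 contains 1×500 (D)
  261 contains 2×100 (CC)
  61 contains 1×50 (L)
  11 contains 1×10 (X)
  1 contains 1×1 (I)

DCCLXI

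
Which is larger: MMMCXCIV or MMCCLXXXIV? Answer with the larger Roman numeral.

MMMCXCIV = 3194
MMCCLXXXIV = 2284
3194 is larger

MMMCXCIV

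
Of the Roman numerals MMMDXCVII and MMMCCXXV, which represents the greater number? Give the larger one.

MMMDXCVII = 3597
MMMCCXXV = 3225
3597 is larger

MMMDXCVII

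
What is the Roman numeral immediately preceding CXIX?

CXIX = 119, so the previous integer is 119 - 1 = 118

CXVIII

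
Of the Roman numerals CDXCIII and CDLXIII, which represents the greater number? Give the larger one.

CDXCIII = 493
CDLXIII = 463
493 is larger

CDXCIII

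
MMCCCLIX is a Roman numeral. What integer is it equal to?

MMCCCLIX: M=1000, M=1000, C=100, C=100, C=100, L=50, IX=9
1000 + 1000 + 100 + 100 + 100 + 50 + 9 = 2359

2359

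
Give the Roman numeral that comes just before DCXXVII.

DCXXVII = 627, so the previous integer is 627 - 1 = 626

DCXXVI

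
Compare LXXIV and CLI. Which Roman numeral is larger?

LXXIV = 74
CLI = 151
151 is larger

CLI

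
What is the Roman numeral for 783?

Convert 783 to Roman numerals:
  783 contains 1×500 (D)
  283 contains 2×100 (CC)
  83 contains 1×50 (L)
  33 contains 3×10 (XXX)
  3 contains 3×1 (III)

DCCLXXXIII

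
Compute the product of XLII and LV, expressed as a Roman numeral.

XLII = 42
LV = 55
42 × 55 = 2310

MMCCCX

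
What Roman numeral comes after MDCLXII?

MDCLXII = 1662, so the next integer is 1662 + 1 = 1663

MDCLXIII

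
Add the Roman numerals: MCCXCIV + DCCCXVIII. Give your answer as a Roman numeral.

MCCXCIV = 1294
DCCCXVIII = 818
1294 + 818 = 2112

MMCXII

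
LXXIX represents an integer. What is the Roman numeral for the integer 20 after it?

LXXIX = 79
79 + 20 = 99

XCIX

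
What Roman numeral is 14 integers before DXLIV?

DXLIV = 544
544 - 14 = 530

DXXX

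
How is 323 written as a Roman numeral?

Convert 323 to Roman numerals:
  323 contains 3×100 (CCC)
  23 contains 2×10 (XX)
  3 contains 3×1 (III)

CCCXXIII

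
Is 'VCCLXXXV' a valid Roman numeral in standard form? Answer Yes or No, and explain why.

'VCCLXXXV': V should not appear more than once

No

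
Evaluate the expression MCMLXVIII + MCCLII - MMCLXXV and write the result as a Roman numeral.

MCMLXVIII = 1968, MCCLII = 1252, MMCLXXV = 2175
1968 + 1252 = 3220
3220 - 2175 = 1045

MXLV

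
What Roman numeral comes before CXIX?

CXIX = 119, so the previous integer is 119 - 1 = 118

CXVIII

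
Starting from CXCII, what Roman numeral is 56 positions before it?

CXCII = 192
192 - 56 = 136

CXXXVI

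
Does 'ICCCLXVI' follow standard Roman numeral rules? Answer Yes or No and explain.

'ICCCLXVI': Invalid subtractive combination: IC

No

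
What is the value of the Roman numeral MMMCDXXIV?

MMMCDXXIV: M=1000, M=1000, M=1000, CD=400, X=10, X=10, IV=4
1000 + 1000 + 1000 + 400 + 10 + 10 + 4 = 3424

3424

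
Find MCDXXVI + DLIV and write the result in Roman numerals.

MCDXXVI = 1426
DLIV = 554
1426 + 554 = 1980

MCMLXXX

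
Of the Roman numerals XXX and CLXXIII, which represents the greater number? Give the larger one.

XXX = 30
CLXXIII = 173
173 is larger

CLXXIII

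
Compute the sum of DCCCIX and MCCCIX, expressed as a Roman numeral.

DCCCIX = 809
MCCCIX = 1309
809 + 1309 = 2118

MMCXVIII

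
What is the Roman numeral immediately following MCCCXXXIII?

MCCCXXXIII = 1333, so the next integer is 1333 + 1 = 1334

MCCCXXXIV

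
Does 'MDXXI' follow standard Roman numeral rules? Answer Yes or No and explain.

'MDXXI': Check the rules: uses only the symbols I, V, X, L, C, D, M; no symbol is repeated more than three times in a row; V, L and D each appear at most once; no smaller symbol precedes a larger one (values never increase from left to right). Value: M (1000) + D (500) + X (10) + X (10) + I (1) = 1521. So it is a valid standard Roman numeral.

Yes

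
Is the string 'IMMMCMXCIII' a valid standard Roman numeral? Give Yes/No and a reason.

'IMMMCMXCIII': Invalid subtractive combination: IM

No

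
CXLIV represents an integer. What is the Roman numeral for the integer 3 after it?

CXLIV = 144
144 + 3 = 147

CXLVII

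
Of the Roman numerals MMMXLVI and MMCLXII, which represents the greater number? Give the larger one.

MMMXLVI = 3046
MMCLXII = 2162
3046 is larger

MMMXLVI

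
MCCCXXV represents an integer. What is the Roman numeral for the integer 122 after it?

MCCCXXV = 1325
1325 + 122 = 1447

MCDXLVII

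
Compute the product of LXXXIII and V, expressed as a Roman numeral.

LXXXIII = 83
V = 5
83 × 5 = 415

CDXV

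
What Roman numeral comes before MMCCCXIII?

MMCCCXIII = 2313; previous is 2312

MMCCCXII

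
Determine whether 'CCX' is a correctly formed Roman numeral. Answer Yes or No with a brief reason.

'CCX': Check the rules: uses only the symbols I, V, X, L, C, D, M; no symbol is repeated more than three times in a row; V, L and D each appear at most once; no smaller symbol precedes a larger one (values never increase from left to right). Value: C (100) + C (100) + X (10) = 210. So it is a valid standard Roman numeral.

Yes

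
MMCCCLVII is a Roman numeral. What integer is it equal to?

MMCCCLVII: M=1000, M=1000, C=100, C=100, C=100, L=50, V=5, I=1, I=1
1000 + 1000 + 100 + 100 + 100 + 50 + 5 + 1 + 1 = 2357

2357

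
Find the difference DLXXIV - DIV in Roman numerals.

DLXXIV = 574
DIV = 504
574 - 504 = 70

LXX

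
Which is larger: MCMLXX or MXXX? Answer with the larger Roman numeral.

MCMLXX = 1970
MXXX = 1030
1970 is larger

MCMLXX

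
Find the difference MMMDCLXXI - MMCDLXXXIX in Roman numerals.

MMMDCLXXI = 3671
MMCDLXXXIX = 2489
3671 - 2489 = 1182

MCLXXXII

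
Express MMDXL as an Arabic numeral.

MMDXL: M=1000, M=1000, D=500, XL=40
1000 + 1000 + 500 + 40 = 2540

2540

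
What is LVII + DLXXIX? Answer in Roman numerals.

LVII = 57
DLXXIX = 579
57 + 579 = 636

DCXXXVI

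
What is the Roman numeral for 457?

Convert 457 to Roman numerals:
  457 contains 1×400 (CD)
  57 contains 1×50 (L)
  7 contains 1×5 (V)
  2 contains 2×1 (II)

CDLVII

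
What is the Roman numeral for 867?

Convert 867 to Roman numerals:
  867 contains 1×500 (D)
  367 contains 3×100 (CCC)
  67 contains 1×50 (L)
  17 contains 1×10 (X)
  7 contains 1×5 (V)
  2 contains 2×1 (II)

DCCCLXVII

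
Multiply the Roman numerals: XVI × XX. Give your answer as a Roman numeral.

XVI = 16
XX = 20
16 × 20 = 320

CCCXX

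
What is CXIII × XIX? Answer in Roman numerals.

CXIII = 113
XIX = 19
113 × 19 = 2147

MMCXLVII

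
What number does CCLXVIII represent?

CCLXVIII: C=100, C=100, L=50, X=10, V=5, I=1, I=1, I=1
100 + 100 + 50 + 10 + 5 + 1 + 1 + 1 = 268

268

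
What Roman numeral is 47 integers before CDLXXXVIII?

CDLXXXVIII = 488
488 - 47 = 441

CDXLI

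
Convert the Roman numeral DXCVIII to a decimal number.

DXCVIII: D=500, XC=90, V=5, I=1, I=1, I=1
500 + 90 + 5 + 1 + 1 + 1 = 598

598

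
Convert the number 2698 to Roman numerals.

Convert 2698 to Roman numerals:
  2698 contains 2×1000 (MM)
  698 contains 1×500 (D)
  198 contains 1×100 (C)
  98 contains 1×90 (XC)
  8 contains 1×5 (V)
  3 contains 3×1 (III)

MMDCXCVIII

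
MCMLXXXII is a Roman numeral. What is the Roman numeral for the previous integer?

MCMLXXXII = 1982, so the previous integer is 1982 - 1 = 1981

MCMLXXXI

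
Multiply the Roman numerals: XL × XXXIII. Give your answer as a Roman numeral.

XL = 40
XXXIII = 33
40 × 33 = 1320

MCCCXX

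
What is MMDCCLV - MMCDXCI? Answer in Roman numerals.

MMDCCLV = 2755
MMCDXCI = 2491
2755 - 2491 = 264

CCLXIV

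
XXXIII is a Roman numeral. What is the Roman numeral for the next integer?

XXXIII = 33, so the next integer is 33 + 1 = 34

XXXIV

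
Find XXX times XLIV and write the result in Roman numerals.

XXX = 30
XLIV = 44
30 × 44 = 1320

MCCCXX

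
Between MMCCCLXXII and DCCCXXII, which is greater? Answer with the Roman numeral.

MMCCCLXXII = 2372
DCCCXXII = 822
2372 is larger

MMCCCLXXII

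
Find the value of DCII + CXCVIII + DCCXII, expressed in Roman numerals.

DCII = 602, CXCVIII = 198, DCCXII = 712
602 + 198 = 800
800 + 712 = 1512

MDXII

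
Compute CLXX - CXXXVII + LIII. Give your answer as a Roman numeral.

CLXX = 170, CXXXVII = 137, LIII = 53
170 - 137 = 33
33 + 53 = 86

LXXXVI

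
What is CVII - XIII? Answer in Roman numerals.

CVII = 107
XIII = 13
107 - 13 = 94

XCIV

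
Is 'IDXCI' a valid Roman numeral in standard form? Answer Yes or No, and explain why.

'IDXCI': Invalid subtractive combination: ID

No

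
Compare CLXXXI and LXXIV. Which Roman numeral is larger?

CLXXXI = 181
LXXIV = 74
181 is larger

CLXXXI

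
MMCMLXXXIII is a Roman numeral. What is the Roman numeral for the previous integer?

MMCMLXXXIII = 2983; previous is 2982

MMCMLXXXII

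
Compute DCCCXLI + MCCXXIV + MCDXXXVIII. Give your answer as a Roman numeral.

DCCCXLI = 841, MCCXXIV = 1224, MCDXXXVIII = 1438
841 + 1224 = 2065
2065 + 1438 = 3503

MMMDIII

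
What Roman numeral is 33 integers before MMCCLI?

MMCCLI = 2251
2251 - 33 = 2218

MMCCXVIII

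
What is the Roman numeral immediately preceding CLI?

CLI = 151; previous is 150

CL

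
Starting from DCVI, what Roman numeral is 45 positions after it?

DCVI = 606
606 + 45 = 651

DCLI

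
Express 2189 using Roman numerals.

Convert 2189 to Roman numerals:
  2189 contains 2×1000 (MM)
  189 contains 1×100 (C)
  89 contains 1×50 (L)
  39 contains 3×10 (XXX)
  9 contains 1×9 (IX)

MMCLXXXIX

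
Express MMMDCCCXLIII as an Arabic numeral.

MMMDCCCXLIII: M=1000, M=1000, M=1000, D=500, C=100, C=100, C=100, XL=40, I=1, I=1, I=1
1000 + 1000 + 1000 + 500 + 100 + 100 + 100 + 40 + 1 + 1 + 1 = 3843

3843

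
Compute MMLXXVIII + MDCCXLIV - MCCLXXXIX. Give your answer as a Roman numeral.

MMLXXVIII = 2078, MDCCXLIV = 1744, MCCLXXXIX = 1289
2078 + 1744 = 3822
3822 - 1289 = 2533

MMDXXXIII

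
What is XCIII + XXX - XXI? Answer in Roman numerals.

XCIII = 93, XXX = 30, XXI = 21
93 + 30 = 123
123 - 21 = 102

CII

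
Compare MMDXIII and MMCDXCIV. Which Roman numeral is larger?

MMDXIII = 2513
MMCDXCIV = 2494
2513 is larger

MMDXIII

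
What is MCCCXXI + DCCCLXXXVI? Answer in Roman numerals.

MCCCXXI = 1321
DCCCLXXXVI = 886
1321 + 886 = 2207

MMCCVII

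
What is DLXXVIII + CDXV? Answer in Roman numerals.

DLXXVIII = 578
CDXV = 415
578 + 415 = 993

CMXCIII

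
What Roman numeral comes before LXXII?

LXXII = 72; previous is 71

LXXI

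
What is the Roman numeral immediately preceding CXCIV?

CXCIV = 194, so the previous integer is 194 - 1 = 193

CXCIII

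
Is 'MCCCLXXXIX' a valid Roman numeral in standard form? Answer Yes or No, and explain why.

'MCCCLXXXIX': Check the rules: uses only the symbols I, V, X, L, C, D, M; no symbol is repeated more than three times in a row; V, L and D each appear at most once; the only place a smaller symbol precedes a larger one is the allowed subtractive pair IX, the symbol right after such a pair (if any) is smaller than the pair's first symbol, and otherwise the values never increase from left to right. Value: M (1000) + C (100) + C (100) + C (100) + L (50) + X (10) + X (10) + X (10) + IX (9) = 1389. So it is a valid standard Roman numeral.

Yes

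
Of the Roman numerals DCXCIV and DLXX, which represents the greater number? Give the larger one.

DCXCIV = 694
DLXX = 570
694 is larger

DCXCIV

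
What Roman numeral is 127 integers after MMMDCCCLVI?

MMMDCCCLVI = 3856
3856 + 127 = 3983

MMMCMLXXXIII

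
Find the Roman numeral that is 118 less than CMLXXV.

CMLXXV = 975
975 - 118 = 857

DCCCLVII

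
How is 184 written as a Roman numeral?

Convert 184 to Roman numerals:
  184 contains 1×100 (C)
  84 contains 1×50 (L)
  34 contains 3×10 (XXX)
  4 contains 1×4 (IV)

CLXXXIV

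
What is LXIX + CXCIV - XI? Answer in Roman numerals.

LXIX = 69, CXCIV = 194, XI = 11
69 + 194 = 263
263 - 11 = 252

CCLII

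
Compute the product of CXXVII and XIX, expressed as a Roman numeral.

CXXVII = 127
XIX = 19
127 × 19 = 2413

MMCDXIII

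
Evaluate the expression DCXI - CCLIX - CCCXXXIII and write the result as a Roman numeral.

DCXI = 611, CCLIX = 259, CCCXXXIII = 333
611 - 259 = 352
352 - 333 = 19

XIX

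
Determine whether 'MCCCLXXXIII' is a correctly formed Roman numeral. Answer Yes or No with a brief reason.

'MCCCLXXXIII': Check the rules: uses only the symbols I, V, X, L, C, D, M; no symbol is repeated more than three times in a row; V, L and D each appear at most once; no smaller symbol precedes a larger one (values never increase from left to right). Value: M (1000) + C (100) + C (100) + C (100) + L (50) + X (10) + X (10) + X (10) + I (1) + I (1) + I (1) = 1383. So it is a valid standard Roman numeral.

Yes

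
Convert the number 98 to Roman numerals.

Convert 98 to Roman numerals:
  98 contains 1×90 (XC)
  8 contains 1×5 (V)
  3 contains 3×1 (III)

XCVIII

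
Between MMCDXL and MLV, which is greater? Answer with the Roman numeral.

MMCDXL = 2440
MLV = 1055
2440 is larger

MMCDXL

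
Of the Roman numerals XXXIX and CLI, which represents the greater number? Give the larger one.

XXXIX = 39
CLI = 151
151 is larger

CLI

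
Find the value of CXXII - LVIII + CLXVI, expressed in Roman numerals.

CXXII = 122, LVIII = 58, CLXVI = 166
122 - 58 = 64
64 + 166 = 230

CCXXX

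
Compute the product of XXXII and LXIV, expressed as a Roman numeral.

XXXII = 32
LXIV = 64
32 × 64 = 2048

MMXLVIII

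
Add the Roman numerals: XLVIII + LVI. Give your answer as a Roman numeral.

XLVIII = 48
LVI = 56
48 + 56 = 104

CIV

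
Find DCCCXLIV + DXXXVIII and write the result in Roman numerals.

DCCCXLIV = 844
DXXXVIII = 538
844 + 538 = 1382

MCCCLXXXII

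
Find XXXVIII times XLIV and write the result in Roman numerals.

XXXVIII = 38
XLIV = 44
38 × 44 = 1672

MDCLXXII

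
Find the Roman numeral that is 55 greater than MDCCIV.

MDCCIV = 1704
1704 + 55 = 1759

MDCCLIX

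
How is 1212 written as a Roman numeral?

Convert 1212 to Roman numerals:
  1212 contains 1×1000 (M)
  212 contains 2×100 (CC)
  12 contains 1×10 (X)
  2 contains 2×1 (II)

MCCXII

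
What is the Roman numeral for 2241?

Convert 2241 to Roman numerals:
  2241 contains 2×1000 (MM)
  241 contains 2×100 (CC)
  41 contains 1×40 (XL)
  1 contains 1×1 (I)

MMCCXLI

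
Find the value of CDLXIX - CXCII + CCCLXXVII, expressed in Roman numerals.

CDLXIX = 469, CXCII = 192, CCCLXXVII = 377
469 - 192 = 277
277 + 377 = 654

DCLIV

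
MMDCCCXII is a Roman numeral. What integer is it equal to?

MMDCCCXII: M=1000, M=1000, D=500, C=100, C=100, C=100, X=10, I=1, I=1
1000 + 1000 + 500 + 100 + 100 + 100 + 10 + 1 + 1 = 2812

2812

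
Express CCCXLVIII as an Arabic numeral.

CCCXLVIII: C=100, C=100, C=100, XL=40, V=5, I=1, I=1, I=1
100 + 100 + 100 + 40 + 5 + 1 + 1 + 1 = 348

348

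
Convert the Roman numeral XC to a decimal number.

XC: XC=90

90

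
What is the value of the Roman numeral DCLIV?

DCLIV: D=500, C=100, L=50, IV=4
500 + 100 + 50 + 4 = 654

654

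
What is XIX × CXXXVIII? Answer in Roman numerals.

XIX = 19
CXXXVIII = 138
19 × 138 = 2622

MMDCXXII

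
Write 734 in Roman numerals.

Convert 734 to Roman numerals:
  734 contains 1×500 (D)
  234 contains 2×100 (CC)
  34 contains 3×10 (XXX)
  4 contains 1×4 (IV)

DCCXXXIV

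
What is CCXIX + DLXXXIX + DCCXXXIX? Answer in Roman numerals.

CCXIX = 219, DLXXXIX = 589, DCCXXXIX = 739
219 + 589 = 808
808 + 739 = 1547

MDXLVII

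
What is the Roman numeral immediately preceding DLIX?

DLIX = 559; previous is 558

DLVIII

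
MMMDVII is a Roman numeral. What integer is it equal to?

MMMDVII: M=1000, M=1000, M=1000, D=500, V=5, I=1, I=1
1000 + 1000 + 1000 + 500 + 5 + 1 + 1 = 3507

3507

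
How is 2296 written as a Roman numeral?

Convert 2296 to Roman numerals:
  2296 contains 2×1000 (MM)
  296 contains 2×100 (CC)
  96 contains 1×90 (XC)
  6 contains 1×5 (V)
  1 contains 1×1 (I)

MMCCXCVI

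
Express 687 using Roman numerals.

Convert 687 to Roman numerals:
  687 contains 1×500 (D)
  187 contains 1×100 (C)
  87 contains 1×50 (L)
  37 contains 3×10 (XXX)
  7 contains 1×5 (V)
  2 contains 2×1 (II)

DCLXXXVII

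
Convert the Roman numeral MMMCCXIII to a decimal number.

MMMCCXIII: M=1000, M=1000, M=1000, C=100, C=100, X=10, I=1, I=1, I=1
1000 + 1000 + 1000 + 100 + 100 + 10 + 1 + 1 + 1 = 3213

3213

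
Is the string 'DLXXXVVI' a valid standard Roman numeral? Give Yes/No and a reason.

'DLXXXVVI': V should not appear more than once

No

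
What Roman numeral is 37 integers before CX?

CX = 110
110 - 37 = 73

LXXIII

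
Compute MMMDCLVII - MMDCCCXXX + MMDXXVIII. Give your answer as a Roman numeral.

MMMDCLVII = 3657, MMDCCCXXX = 2830, MMDXXVIII = 2528
3657 - 2830 = 827
827 + 2528 = 3355

MMMCCCLV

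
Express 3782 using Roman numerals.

Convert 3782 to Roman numerals:
  3782 contains 3×1000 (MMM)
  782 contains 1×500 (D)
  282 contains 2×100 (CC)
  82 contains 1×50 (L)
  32 contains 3×10 (XXX)
  2 contains 2×1 (II)

MMMDCCLXXXII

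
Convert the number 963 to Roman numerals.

Convert 963 to Roman numerals:
  963 contains 1×900 (CM)
  63 contains 1×50 (L)
  13 contains 1×10 (X)
  3 contains 3×1 (III)

CMLXIII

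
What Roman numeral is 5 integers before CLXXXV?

CLXXXV = 185
185 - 5 = 180

CLXXX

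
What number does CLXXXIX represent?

CLXXXIX: C=100, L=50, X=10, X=10, X=10, IX=9
100 + 50 + 10 + 10 + 10 + 9 = 189

189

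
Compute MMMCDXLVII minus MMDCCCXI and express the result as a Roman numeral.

MMMCDXLVII = 3447
MMDCCCXI = 2811
3447 - 2811 = 636

DCXXXVI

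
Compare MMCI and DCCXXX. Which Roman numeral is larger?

MMCI = 2101
DCCXXX = 730
2101 is larger

MMCI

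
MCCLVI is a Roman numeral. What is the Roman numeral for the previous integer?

MCCLVI = 1256, so the previous integer is 1256 - 1 = 1255

MCCLV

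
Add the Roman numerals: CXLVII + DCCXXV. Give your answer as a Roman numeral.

CXLVII = 147
DCCXXV = 725
147 + 725 = 872

DCCCLXXII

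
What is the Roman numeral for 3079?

Convert 3079 to Roman numerals:
  3079 contains 3×1000 (MMM)
  79 contains 1×50 (L)
  29 contains 2×10 (XX)
  9 contains 1×9 (IX)

MMMLXXIX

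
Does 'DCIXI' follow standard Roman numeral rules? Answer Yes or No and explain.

'DCIXI': I cannot come right after the subtractive pair IX: once I is subtracted in IX, the next symbol must be smaller than I

No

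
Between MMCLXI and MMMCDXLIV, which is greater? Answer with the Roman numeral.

MMCLXI = 2161
MMMCDXLIV = 3444
3444 is larger

MMMCDXLIV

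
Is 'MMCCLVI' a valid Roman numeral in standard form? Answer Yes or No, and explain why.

'MMCCLVI': Check the rules: uses only the symbols I, V, X, L, C, D, M; no symbol is repeated more than three times in a row; V, L and D each appear at most once; no smaller symbol precedes a larger one (values never increase from left to right). Value: M (1000) + M (1000) + C (100) + C (100) + L (50) + V (5) + I (1) = 2256. So it is a valid standard Roman numeral.

Yes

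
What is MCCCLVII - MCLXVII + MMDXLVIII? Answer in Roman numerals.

MCCCLVII = 1357, MCLXVII = 1167, MMDXLVIII = 2548
1357 - 1167 = 190
190 + 2548 = 2738

MMDCCXXXVIII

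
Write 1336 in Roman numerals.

Convert 1336 to Roman numerals:
  1336 contains 1×1000 (M)
  336 contains 3×100 (CCC)
  36 contains 3×10 (XXX)
  6 contains 1×5 (V)
  1 contains 1×1 (I)

MCCCXXXVI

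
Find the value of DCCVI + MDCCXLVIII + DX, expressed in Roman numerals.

DCCVI = 706, MDCCXLVIII = 1748, DX = 510
706 + 1748 = 2454
2454 + 510 = 2964

MMCMLXIV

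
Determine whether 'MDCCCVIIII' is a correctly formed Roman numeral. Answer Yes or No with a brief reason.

'MDCCCVIIII': More than 3 consecutive I's

No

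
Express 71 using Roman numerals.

Convert 71 to Roman numerals:
  71 contains 1×50 (L)
  21 contains 2×10 (XX)
  1 contains 1×1 (I)

LXXI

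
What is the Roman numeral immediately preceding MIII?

MIII = 1003; previous is 1002

MII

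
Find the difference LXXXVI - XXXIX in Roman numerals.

LXXXVI = 86
XXXIX = 39
86 - 39 = 47

XLVII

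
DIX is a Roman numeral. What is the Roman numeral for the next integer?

DIX = 509, so the next integer is 509 + 1 = 510

DX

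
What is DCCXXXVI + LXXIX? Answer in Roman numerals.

DCCXXXVI = 736
LXXIX = 79
736 + 79 = 815

DCCCXV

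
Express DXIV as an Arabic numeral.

DXIV: D=500, X=10, IV=4
500 + 10 + 4 = 514

514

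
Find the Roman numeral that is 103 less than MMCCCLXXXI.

MMCCCLXXXI = 2381
2381 - 103 = 2278

MMCCLXXVIII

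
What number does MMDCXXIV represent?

MMDCXXIV: M=1000, M=1000, D=500, C=100, X=10, X=10, IV=4
1000 + 1000 + 500 + 100 + 10 + 10 + 4 = 2624

2624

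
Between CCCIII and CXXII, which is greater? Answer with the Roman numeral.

CCCIII = 303
CXXII = 122
303 is larger

CCCIII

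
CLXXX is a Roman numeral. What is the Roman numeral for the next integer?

CLXXX = 180, so the next integer is 180 + 1 = 181

CLXXXI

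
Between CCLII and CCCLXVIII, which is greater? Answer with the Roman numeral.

CCLII = 252
CCCLXVIII = 368
368 is larger

CCCLXVIII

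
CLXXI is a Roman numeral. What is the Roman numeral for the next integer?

CLXXI = 171, so the next integer is 171 + 1 = 172

CLXXII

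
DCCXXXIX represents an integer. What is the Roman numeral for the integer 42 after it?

DCCXXXIX = 739
739 + 42 = 781

DCCLXXXI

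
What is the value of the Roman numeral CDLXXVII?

CDLXXVII: CD=400, L=50, X=10, X=10, V=5, I=1, I=1
400 + 50 + 10 + 10 + 5 + 1 + 1 = 477

477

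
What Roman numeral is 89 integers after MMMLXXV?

MMMLXXV = 3075
3075 + 89 = 3164

MMMCLXIV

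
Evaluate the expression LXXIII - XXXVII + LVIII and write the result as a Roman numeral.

LXXIII = 73, XXXVII = 37, LVIII = 58
73 - 37 = 36
36 + 58 = 94

XCIV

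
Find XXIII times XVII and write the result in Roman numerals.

XXIII = 23
XVII = 17
23 × 17 = 391

CCCXCI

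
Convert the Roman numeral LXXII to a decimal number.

LXXII: L=50, X=10, X=10, I=1, I=1
50 + 10 + 10 + 1 + 1 = 72

72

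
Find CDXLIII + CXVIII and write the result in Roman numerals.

CDXLIII = 443
CXVIII = 118
443 + 118 = 561

DLXI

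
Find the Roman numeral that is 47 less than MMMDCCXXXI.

MMMDCCXXXI = 3731
3731 - 47 = 3684

MMMDCLXXXIV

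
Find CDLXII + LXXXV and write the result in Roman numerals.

CDLXII = 462
LXXXV = 85
462 + 85 = 547

DXLVII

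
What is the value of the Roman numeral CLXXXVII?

CLXXXVII: C=100, L=50, X=10, X=10, X=10, V=5, I=1, I=1
100 + 50 + 10 + 10 + 10 + 5 + 1 + 1 = 187

187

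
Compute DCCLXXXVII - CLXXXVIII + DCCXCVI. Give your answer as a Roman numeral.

DCCLXXXVII = 787, CLXXXVIII = 188, DCCXCVI = 796
787 - 188 = 599
599 + 796 = 1395

MCCCXCV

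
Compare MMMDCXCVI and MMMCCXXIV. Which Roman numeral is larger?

MMMDCXCVI = 3696
MMMCCXXIV = 3224
3696 is larger

MMMDCXCVI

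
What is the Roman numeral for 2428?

Convert 2428 to Roman numerals:
  2428 contains 2×1000 (MM)
  428 contains 1×400 (CD)
  28 contains 2×10 (XX)
  8 contains 1×5 (V)
  3 contains 3×1 (III)

MMCDXXVIII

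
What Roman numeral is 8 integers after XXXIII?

XXXIII = 33
33 + 8 = 41

XLI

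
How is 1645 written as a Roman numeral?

Convert 1645 to Roman numerals:
  1645 contains 1×1000 (M)
  645 contains 1×500 (D)
  145 contains 1×100 (C)
  45 contains 1×40 (XL)
  5 contains 1×5 (V)

MDCXLV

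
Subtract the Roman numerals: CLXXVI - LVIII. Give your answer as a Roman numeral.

CLXXVI = 176
LVIII = 58
176 - 58 = 118

CXVIII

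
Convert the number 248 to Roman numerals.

Convert 248 to Roman numerals:
  248 contains 2×100 (CC)
  48 contains 1×40 (XL)
  8 contains 1×5 (V)
  3 contains 3×1 (III)

CCXLVIII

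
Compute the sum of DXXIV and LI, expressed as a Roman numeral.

DXXIV = 524
LI = 51
524 + 51 = 575

DLXXV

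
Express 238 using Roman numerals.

Convert 238 to Roman numerals:
  238 contains 2×100 (CC)
  38 contains 3×10 (XXX)
  8 contains 1×5 (V)
  3 contains 3×1 (III)

CCXXXVIII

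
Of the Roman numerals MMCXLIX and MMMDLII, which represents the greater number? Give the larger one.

MMCXLIX = 2149
MMMDLII = 3552
3552 is larger

MMMDLII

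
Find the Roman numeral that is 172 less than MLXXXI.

MLXXXI = 1081
1081 - 172 = 909

CMIX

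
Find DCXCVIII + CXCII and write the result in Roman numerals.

DCXCVIII = 698
CXCII = 192
698 + 192 = 890

DCCCXC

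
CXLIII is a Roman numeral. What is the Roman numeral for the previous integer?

CXLIII = 143; previous is 142

CXLII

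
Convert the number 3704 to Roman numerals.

Convert 3704 to Roman numerals:
  3704 contains 3×1000 (MMM)
  704 contains 1×500 (D)
  204 contains 2×100 (CC)
  4 contains 1×4 (IV)

MMMDCCIV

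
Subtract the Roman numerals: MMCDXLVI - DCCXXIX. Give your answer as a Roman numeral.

MMCDXLVI = 2446
DCCXXIX = 729
2446 - 729 = 1717

MDCCXVII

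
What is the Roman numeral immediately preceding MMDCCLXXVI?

MMDCCLXXVI = 2776, so the previous integer is 2776 - 1 = 2775

MMDCCLXXV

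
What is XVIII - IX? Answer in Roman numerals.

XVIII = 18
IX = 9
18 - 9 = 9

IX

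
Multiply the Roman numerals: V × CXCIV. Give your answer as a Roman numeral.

V = 5
CXCIV = 194
5 × 194 = 970

CMLXX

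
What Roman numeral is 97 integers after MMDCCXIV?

MMDCCXIV = 2714
2714 + 97 = 2811

MMDCCCXI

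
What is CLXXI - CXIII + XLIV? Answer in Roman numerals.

CLXXI = 171, CXIII = 113, XLIV = 44
171 - 113 = 58
58 + 44 = 102

CII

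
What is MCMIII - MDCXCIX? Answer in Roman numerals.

MCMIII = 1903
MDCXCIX = 1699
1903 - 1699 = 204

CCIV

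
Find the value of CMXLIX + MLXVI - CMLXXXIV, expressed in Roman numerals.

CMXLIX = 949, MLXVI = 1066, CMLXXXIV = 984
949 + 1066 = 2015
2015 - 984 = 1031

MXXXI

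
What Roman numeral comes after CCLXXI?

CCLXXI = 271; next is 272

CCLXXII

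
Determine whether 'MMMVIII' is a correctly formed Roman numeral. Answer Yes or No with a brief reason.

'MMMVIII': Check the rules: uses only the symbols I, V, X, L, C, D, M; no symbol is repeated more than three times in a row; V, L and D each appear at most once; no smaller symbol precedes a larger one (values never increase from left to right). Value: M (1000) + M (1000) + M (1000) + V (5) + I (1) + I (1) + I (1) = 3008. So it is a valid standard Roman numeral.

Yes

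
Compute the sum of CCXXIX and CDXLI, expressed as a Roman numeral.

CCXXIX = 229
CDXLI = 441
229 + 441 = 670

DCLXX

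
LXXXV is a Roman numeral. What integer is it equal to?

LXXXV: L=50, X=10, X=10, X=10, V=5
50 + 10 + 10 + 10 + 5 = 85

85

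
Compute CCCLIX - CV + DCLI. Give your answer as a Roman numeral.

CCCLIX = 359, CV = 105, DCLI = 651
359 - 105 = 254
254 + 651 = 905

CMV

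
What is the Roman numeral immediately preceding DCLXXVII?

DCLXXVII = 677, so the previous integer is 677 - 1 = 676

DCLXXVI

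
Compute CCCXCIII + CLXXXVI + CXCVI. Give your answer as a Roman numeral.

CCCXCIII = 393, CLXXXVI = 186, CXCVI = 196
393 + 186 = 579
579 + 196 = 775

DCCLXXV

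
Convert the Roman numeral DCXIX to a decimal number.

DCXIX: D=500, C=100, X=10, IX=9
500 + 100 + 10 + 9 = 619

619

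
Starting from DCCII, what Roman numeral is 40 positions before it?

DCCII = 702
702 - 40 = 662

DCLXII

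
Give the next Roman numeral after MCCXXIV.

MCCXXIV = 1224, so the next integer is 1224 + 1 = 1225

MCCXXV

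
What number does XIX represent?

XIX: X=10, IX=9
10 + 9 = 19

19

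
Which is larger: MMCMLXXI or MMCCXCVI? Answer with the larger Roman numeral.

MMCMLXXI = 2971
MMCCXCVI = 2296
2971 is larger

MMCMLXXI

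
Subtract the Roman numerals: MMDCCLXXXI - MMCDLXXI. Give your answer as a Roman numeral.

MMDCCLXXXI = 2781
MMCDLXXI = 2471
2781 - 2471 = 310

CCCX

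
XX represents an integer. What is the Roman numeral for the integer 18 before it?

XX = 20
20 - 18 = 2

II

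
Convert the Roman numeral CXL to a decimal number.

CXL: C=100, XL=40
100 + 40 = 140

140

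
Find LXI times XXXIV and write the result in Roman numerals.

LXI = 61
XXXIV = 34
61 × 34 = 2074

MMLXXIV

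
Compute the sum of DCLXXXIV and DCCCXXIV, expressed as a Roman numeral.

DCLXXXIV = 684
DCCCXXIV = 824
684 + 824 = 1508

MDVIII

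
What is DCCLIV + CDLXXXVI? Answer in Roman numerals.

DCCLIV = 754
CDLXXXVI = 486
754 + 486 = 1240

MCCXL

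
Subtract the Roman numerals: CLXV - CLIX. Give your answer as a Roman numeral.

CLXV = 165
CLIX = 159
165 - 159 = 6

VI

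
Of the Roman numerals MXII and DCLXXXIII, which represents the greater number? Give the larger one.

MXII = 1012
DCLXXXIII = 683
1012 is larger

MXII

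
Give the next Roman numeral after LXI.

LXI = 61, so the next integer is 61 + 1 = 62

LXII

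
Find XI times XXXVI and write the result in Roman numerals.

XI = 11
XXXVI = 36
11 × 36 = 396

CCCXCVI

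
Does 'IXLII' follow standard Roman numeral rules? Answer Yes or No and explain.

'IXLII': I (position 1) comes before the larger symbol L (position 3) without being directly in front of it as a subtractive pair; apart from IV, IX, XL, XC, CD and CM, symbols must go from largest to smallest

No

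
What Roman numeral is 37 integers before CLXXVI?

CLXXVI = 176
176 - 37 = 139

CXXXIX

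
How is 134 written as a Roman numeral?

Convert 134 to Roman numerals:
  134 contains 1×100 (C)
  34 contains 3×10 (XXX)
  4 contains 1×4 (IV)

CXXXIV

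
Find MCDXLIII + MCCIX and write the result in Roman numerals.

MCDXLIII = 1443
MCCIX = 1209
1443 + 1209 = 2652

MMDCLII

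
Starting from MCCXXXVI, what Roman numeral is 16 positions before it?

MCCXXXVI = 1236
1236 - 16 = 1220

MCCXX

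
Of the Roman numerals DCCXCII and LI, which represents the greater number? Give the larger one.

DCCXCII = 792
LI = 51
792 is larger

DCCXCII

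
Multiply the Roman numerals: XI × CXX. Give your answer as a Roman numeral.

XI = 11
CXX = 120
11 × 120 = 1320

MCCCXX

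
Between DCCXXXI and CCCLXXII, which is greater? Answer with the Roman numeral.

DCCXXXI = 731
CCCLXXII = 372
731 is larger

DCCXXXI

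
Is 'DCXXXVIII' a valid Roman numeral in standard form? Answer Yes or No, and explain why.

'DCXXXVIII': Check the rules: uses only the symbols I, V, X, L, C, D, M; no symbol is repeated more than three times in a row; V, L and D each appear at most once; no smaller symbol precedes a larger one (values never increase from left to right). Value: D (500) + C (100) + X (10) + X (10) + X (10) + V (5) + I (1) + I (1) + I (1) = 638. So it is a valid standard Roman numeral.

Yes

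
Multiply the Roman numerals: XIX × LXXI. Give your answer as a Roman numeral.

XIX = 19
LXXI = 71
19 × 71 = 1349

MCCCXLIX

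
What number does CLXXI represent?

CLXXI: C=100, L=50, X=10, X=10, I=1
100 + 50 + 10 + 10 + 1 = 171

171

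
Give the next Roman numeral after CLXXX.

CLXXX = 180; next is 181

CLXXXI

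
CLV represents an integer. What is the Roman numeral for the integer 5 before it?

CLV = 155
155 - 5 = 150

CL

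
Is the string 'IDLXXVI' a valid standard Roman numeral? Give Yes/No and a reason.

'IDLXXVI': Invalid subtractive combination: ID

No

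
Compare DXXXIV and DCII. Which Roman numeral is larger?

DXXXIV = 534
DCII = 602
602 is larger

DCII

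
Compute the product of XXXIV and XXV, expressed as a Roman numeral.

XXXIV = 34
XXV = 25
34 × 25 = 850

DCCCL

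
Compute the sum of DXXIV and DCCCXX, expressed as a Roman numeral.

DXXIV = 524
DCCCXX = 820
524 + 820 = 1344

MCCCXLIV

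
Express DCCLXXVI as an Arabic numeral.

DCCLXXVI: D=500, C=100, C=100, L=50, X=10, X=10, V=5, I=1
500 + 100 + 100 + 50 + 10 + 10 + 5 + 1 = 776

776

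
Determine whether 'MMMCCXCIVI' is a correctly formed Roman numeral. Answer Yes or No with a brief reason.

'MMMCCXCIVI': I cannot come right after the subtractive pair IV: once I is subtracted in IV, the next symbol must be smaller than I

No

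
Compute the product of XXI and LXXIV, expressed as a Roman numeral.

XXI = 21
LXXIV = 74
21 × 74 = 1554

MDLIV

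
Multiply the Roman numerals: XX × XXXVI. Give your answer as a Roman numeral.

XX = 20
XXXVI = 36
20 × 36 = 720

DCCXX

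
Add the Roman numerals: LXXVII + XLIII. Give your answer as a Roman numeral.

LXXVII = 77
XLIII = 43
77 + 43 = 120

CXX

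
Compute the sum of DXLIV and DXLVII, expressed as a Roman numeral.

DXLIV = 544
DXLVII = 547
544 + 547 = 1091

MXCI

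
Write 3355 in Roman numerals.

Convert 3355 to Roman numerals:
  3355 contains 3×1000 (MMM)
  355 contains 3×100 (CCC)
  55 contains 1×50 (L)
  5 contains 1×5 (V)

MMMCCCLV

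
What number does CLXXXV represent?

CLXXXV: C=100, L=50, X=10, X=10, X=10, V=5
100 + 50 + 10 + 10 + 10 + 5 = 185

185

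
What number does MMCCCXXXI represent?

MMCCCXXXI: M=1000, M=1000, C=100, C=100, C=100, X=10, X=10, X=10, I=1
1000 + 1000 + 100 + 100 + 100 + 10 + 10 + 10 + 1 = 2331

2331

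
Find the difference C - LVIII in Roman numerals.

C = 100
LVIII = 58
100 - 58 = 42

XLII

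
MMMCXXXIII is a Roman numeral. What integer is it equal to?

MMMCXXXIII: M=1000, M=1000, M=1000, C=100, X=10, X=10, X=10, I=1, I=1, I=1
1000 + 1000 + 1000 + 100 + 10 + 10 + 10 + 1 + 1 + 1 = 3133

3133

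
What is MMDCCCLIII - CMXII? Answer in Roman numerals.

MMDCCCLIII = 2853
CMXII = 912
2853 - 912 = 1941

MCMXLI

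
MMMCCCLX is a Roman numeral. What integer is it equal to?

MMMCCCLX: M=1000, M=1000, M=1000, C=100, C=100, C=100, L=50, X=10
1000 + 1000 + 1000 + 100 + 100 + 100 + 50 + 10 = 3360

3360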